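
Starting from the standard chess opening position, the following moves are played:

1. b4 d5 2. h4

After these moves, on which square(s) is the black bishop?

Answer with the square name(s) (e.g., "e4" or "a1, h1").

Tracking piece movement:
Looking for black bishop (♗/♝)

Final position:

  a b c d e f g h
  ─────────────────
8│♜ ♞ ♝ ♛ ♚ ♝ ♞ ♜│8
7│♟ ♟ ♟ · ♟ ♟ ♟ ♟│7
6│· · · · · · · ·│6
5│· · · ♟ · · · ·│5
4│· ♙ · · · · · ♙│4
3│· · · · · · · ·│3
2│♙ · ♙ ♙ ♙ ♙ ♙ ·│2
1│♖ ♘ ♗ ♕ ♔ ♗ ♘ ♖│1
  ─────────────────
  a b c d e f g h


c8, f8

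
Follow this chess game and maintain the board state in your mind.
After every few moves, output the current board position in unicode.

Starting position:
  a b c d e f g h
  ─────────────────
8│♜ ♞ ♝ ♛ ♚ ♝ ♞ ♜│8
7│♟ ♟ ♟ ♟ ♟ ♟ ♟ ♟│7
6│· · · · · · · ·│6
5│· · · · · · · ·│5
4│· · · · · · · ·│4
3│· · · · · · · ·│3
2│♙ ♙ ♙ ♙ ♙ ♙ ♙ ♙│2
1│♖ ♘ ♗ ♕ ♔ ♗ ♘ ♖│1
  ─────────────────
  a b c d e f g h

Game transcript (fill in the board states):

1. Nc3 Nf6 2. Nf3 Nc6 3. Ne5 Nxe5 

  a b c d e f g h
  ─────────────────
8│♜ · ♝ ♛ ♚ ♝ · ♜│8
7│♟ ♟ ♟ ♟ ♟ ♟ ♟ ♟│7
6│· · · · · ♞ · ·│6
5│· · · · ♞ · · ·│5
4│· · · · · · · ·│4
3│· · ♘ · · · · ·│3
2│♙ ♙ ♙ ♙ ♙ ♙ ♙ ♙│2
1│♖ · ♗ ♕ ♔ ♗ · ♖│1
  ─────────────────
  a b c d e f g h

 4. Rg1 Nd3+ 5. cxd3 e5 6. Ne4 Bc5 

  a b c d e f g h
  ─────────────────
8│♜ · ♝ ♛ ♚ · · ♜│8
7│♟ ♟ ♟ ♟ · ♟ ♟ ♟│7
6│· · · · · ♞ · ·│6
5│· · ♝ · ♟ · · ·│5
4│· · · · ♘ · · ·│4
3│· · · ♙ · · · ·│3
2│♙ ♙ · ♙ ♙ ♙ ♙ ♙│2
1│♖ · ♗ ♕ ♔ ♗ ♖ ·│1
  ─────────────────
  a b c d e f g h

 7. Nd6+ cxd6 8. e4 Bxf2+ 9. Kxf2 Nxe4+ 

  a b c d e f g h
  ─────────────────
8│♜ · ♝ ♛ ♚ · · ♜│8
7│♟ ♟ · ♟ · ♟ ♟ ♟│7
6│· · · ♟ · · · ·│6
5│· · · · ♟ · · ·│5
4│· · · · ♞ · · ·│4
3│· · · ♙ · · · ·│3
2│♙ ♙ · ♙ · ♔ ♙ ♙│2
1│♖ · ♗ ♕ · ♗ ♖ ·│1
  ─────────────────
  a b c d e f g h

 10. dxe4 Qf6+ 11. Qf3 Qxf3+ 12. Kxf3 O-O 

  a b c d e f g h
  ─────────────────
8│♜ · ♝ · · ♜ ♚ ·│8
7│♟ ♟ · ♟ · ♟ ♟ ♟│7
6│· · · ♟ · · · ·│6
5│· · · · ♟ · · ·│5
4│· · · · ♙ · · ·│4
3│· · · · · ♔ · ·│3
2│♙ ♙ · ♙ · · ♙ ♙│2
1│♖ · ♗ · · ♗ ♖ ·│1
  ─────────────────
  a b c d e f g h

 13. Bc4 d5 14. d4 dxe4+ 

  a b c d e f g h
  ─────────────────
8│♜ · ♝ · · ♜ ♚ ·│8
7│♟ ♟ · ♟ · ♟ ♟ ♟│7
6│· · · · · · · ·│6
5│· · · · ♟ · · ·│5
4│· · ♗ ♙ ♟ · · ·│4
3│· · · · · ♔ · ·│3
2│♙ ♙ · · · · ♙ ♙│2
1│♖ · ♗ · · · ♖ ·│1
  ─────────────────
  a b c d e f g h


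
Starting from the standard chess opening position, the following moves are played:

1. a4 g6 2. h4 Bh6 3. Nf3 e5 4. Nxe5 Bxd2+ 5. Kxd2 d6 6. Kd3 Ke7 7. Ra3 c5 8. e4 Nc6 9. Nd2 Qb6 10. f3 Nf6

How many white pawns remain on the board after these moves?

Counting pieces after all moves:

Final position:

  a b c d e f g h
  ─────────────────
8│♜ · ♝ · · · · ♜│8
7│♟ ♟ · · ♚ ♟ · ♟│7
6│· ♛ ♞ ♟ · ♞ ♟ ·│6
5│· · ♟ · ♘ · · ·│5
4│♙ · · · ♙ · · ♙│4
3│♖ · · ♔ · ♙ · ·│3
2│· ♙ ♙ ♘ · · ♙ ·│2
1│· · ♗ ♕ · ♗ · ♖│1
  ─────────────────
  a b c d e f g h


7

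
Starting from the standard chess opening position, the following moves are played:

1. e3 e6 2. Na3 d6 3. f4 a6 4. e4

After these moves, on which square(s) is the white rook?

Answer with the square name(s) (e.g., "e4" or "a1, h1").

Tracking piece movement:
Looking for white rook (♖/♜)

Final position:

  a b c d e f g h
  ─────────────────
8│♜ ♞ ♝ ♛ ♚ ♝ ♞ ♜│8
7│· ♟ ♟ · · ♟ ♟ ♟│7
6│♟ · · ♟ ♟ · · ·│6
5│· · · · · · · ·│5
4│· · · · ♙ ♙ · ·│4
3│♘ · · · · · · ·│3
2│♙ ♙ ♙ ♙ · · ♙ ♙│2
1│♖ · ♗ ♕ ♔ ♗ ♘ ♖│1
  ─────────────────
  a b c d e f g h


a1, h1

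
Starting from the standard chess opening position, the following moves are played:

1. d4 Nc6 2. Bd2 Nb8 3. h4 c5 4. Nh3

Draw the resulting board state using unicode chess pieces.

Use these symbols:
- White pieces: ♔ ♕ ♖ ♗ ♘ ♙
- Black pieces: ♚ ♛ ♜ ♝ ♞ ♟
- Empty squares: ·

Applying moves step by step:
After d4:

♜ ♞ ♝ ♛ ♚ ♝ ♞ ♜
♟ ♟ ♟ ♟ ♟ ♟ ♟ ♟
· · · · · · · ·
· · · · · · · ·
· · · ♙ · · · ·
· · · · · · · ·
♙ ♙ ♙ · ♙ ♙ ♙ ♙
♖ ♘ ♗ ♕ ♔ ♗ ♘ ♖


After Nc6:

♜ · ♝ ♛ ♚ ♝ ♞ ♜
♟ ♟ ♟ ♟ ♟ ♟ ♟ ♟
· · ♞ · · · · ·
· · · · · · · ·
· · · ♙ · · · ·
· · · · · · · ·
♙ ♙ ♙ · ♙ ♙ ♙ ♙
♖ ♘ ♗ ♕ ♔ ♗ ♘ ♖


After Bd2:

♜ · ♝ ♛ ♚ ♝ ♞ ♜
♟ ♟ ♟ ♟ ♟ ♟ ♟ ♟
· · ♞ · · · · ·
· · · · · · · ·
· · · ♙ · · · ·
· · · · · · · ·
♙ ♙ ♙ ♗ ♙ ♙ ♙ ♙
♖ ♘ · ♕ ♔ ♗ ♘ ♖


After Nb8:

♜ ♞ ♝ ♛ ♚ ♝ ♞ ♜
♟ ♟ ♟ ♟ ♟ ♟ ♟ ♟
· · · · · · · ·
· · · · · · · ·
· · · ♙ · · · ·
· · · · · · · ·
♙ ♙ ♙ ♗ ♙ ♙ ♙ ♙
♖ ♘ · ♕ ♔ ♗ ♘ ♖


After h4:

♜ ♞ ♝ ♛ ♚ ♝ ♞ ♜
♟ ♟ ♟ ♟ ♟ ♟ ♟ ♟
· · · · · · · ·
· · · · · · · ·
· · · ♙ · · · ♙
· · · · · · · ·
♙ ♙ ♙ ♗ ♙ ♙ ♙ ·
♖ ♘ · ♕ ♔ ♗ ♘ ♖


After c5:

♜ ♞ ♝ ♛ ♚ ♝ ♞ ♜
♟ ♟ · ♟ ♟ ♟ ♟ ♟
· · · · · · · ·
· · ♟ · · · · ·
· · · ♙ · · · ♙
· · · · · · · ·
♙ ♙ ♙ ♗ ♙ ♙ ♙ ·
♖ ♘ · ♕ ♔ ♗ ♘ ♖


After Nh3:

♜ ♞ ♝ ♛ ♚ ♝ ♞ ♜
♟ ♟ · ♟ ♟ ♟ ♟ ♟
· · · · · · · ·
· · ♟ · · · · ·
· · · ♙ · · · ♙
· · · · · · · ♘
♙ ♙ ♙ ♗ ♙ ♙ ♙ ·
♖ ♘ · ♕ ♔ ♗ · ♖



  a b c d e f g h
  ─────────────────
8│♜ ♞ ♝ ♛ ♚ ♝ ♞ ♜│8
7│♟ ♟ · ♟ ♟ ♟ ♟ ♟│7
6│· · · · · · · ·│6
5│· · ♟ · · · · ·│5
4│· · · ♙ · · · ♙│4
3│· · · · · · · ♘│3
2│♙ ♙ ♙ ♗ ♙ ♙ ♙ ·│2
1│♖ ♘ · ♕ ♔ ♗ · ♖│1
  ─────────────────
  a b c d e f g h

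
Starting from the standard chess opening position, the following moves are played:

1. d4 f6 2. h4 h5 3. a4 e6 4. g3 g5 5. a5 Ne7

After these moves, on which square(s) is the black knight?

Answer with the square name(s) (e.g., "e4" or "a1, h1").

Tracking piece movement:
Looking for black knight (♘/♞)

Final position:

  a b c d e f g h
  ─────────────────
8│♜ ♞ ♝ ♛ ♚ ♝ · ♜│8
7│♟ ♟ ♟ ♟ ♞ · · ·│7
6│· · · · ♟ ♟ · ·│6
5│♙ · · · · · ♟ ♟│5
4│· · · ♙ · · · ♙│4
3│· · · · · · ♙ ·│3
2│· ♙ ♙ · ♙ ♙ · ·│2
1│♖ ♘ ♗ ♕ ♔ ♗ ♘ ♖│1
  ─────────────────
  a b c d e f g h


b8, e7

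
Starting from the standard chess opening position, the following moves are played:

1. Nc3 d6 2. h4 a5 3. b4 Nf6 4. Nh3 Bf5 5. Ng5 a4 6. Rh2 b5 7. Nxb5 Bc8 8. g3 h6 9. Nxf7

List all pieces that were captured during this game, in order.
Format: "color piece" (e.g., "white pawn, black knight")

Tracking captures:
  Nxb5: captured black pawn
  Nxf7: captured black pawn

black pawn, black pawn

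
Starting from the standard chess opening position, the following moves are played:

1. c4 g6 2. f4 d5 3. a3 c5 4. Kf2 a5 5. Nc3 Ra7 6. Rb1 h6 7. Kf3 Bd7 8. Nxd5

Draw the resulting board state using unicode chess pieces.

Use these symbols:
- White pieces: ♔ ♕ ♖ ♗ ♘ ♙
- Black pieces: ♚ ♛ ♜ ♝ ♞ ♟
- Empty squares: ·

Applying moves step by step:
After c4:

♜ ♞ ♝ ♛ ♚ ♝ ♞ ♜
♟ ♟ ♟ ♟ ♟ ♟ ♟ ♟
· · · · · · · ·
· · · · · · · ·
· · ♙ · · · · ·
· · · · · · · ·
♙ ♙ · ♙ ♙ ♙ ♙ ♙
♖ ♘ ♗ ♕ ♔ ♗ ♘ ♖


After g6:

♜ ♞ ♝ ♛ ♚ ♝ ♞ ♜
♟ ♟ ♟ ♟ ♟ ♟ · ♟
· · · · · · ♟ ·
· · · · · · · ·
· · ♙ · · · · ·
· · · · · · · ·
♙ ♙ · ♙ ♙ ♙ ♙ ♙
♖ ♘ ♗ ♕ ♔ ♗ ♘ ♖


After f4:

♜ ♞ ♝ ♛ ♚ ♝ ♞ ♜
♟ ♟ ♟ ♟ ♟ ♟ · ♟
· · · · · · ♟ ·
· · · · · · · ·
· · ♙ · · ♙ · ·
· · · · · · · ·
♙ ♙ · ♙ ♙ · ♙ ♙
♖ ♘ ♗ ♕ ♔ ♗ ♘ ♖


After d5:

♜ ♞ ♝ ♛ ♚ ♝ ♞ ♜
♟ ♟ ♟ · ♟ ♟ · ♟
· · · · · · ♟ ·
· · · ♟ · · · ·
· · ♙ · · ♙ · ·
· · · · · · · ·
♙ ♙ · ♙ ♙ · ♙ ♙
♖ ♘ ♗ ♕ ♔ ♗ ♘ ♖


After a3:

♜ ♞ ♝ ♛ ♚ ♝ ♞ ♜
♟ ♟ ♟ · ♟ ♟ · ♟
· · · · · · ♟ ·
· · · ♟ · · · ·
· · ♙ · · ♙ · ·
♙ · · · · · · ·
· ♙ · ♙ ♙ · ♙ ♙
♖ ♘ ♗ ♕ ♔ ♗ ♘ ♖


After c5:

♜ ♞ ♝ ♛ ♚ ♝ ♞ ♜
♟ ♟ · · ♟ ♟ · ♟
· · · · · · ♟ ·
· · ♟ ♟ · · · ·
· · ♙ · · ♙ · ·
♙ · · · · · · ·
· ♙ · ♙ ♙ · ♙ ♙
♖ ♘ ♗ ♕ ♔ ♗ ♘ ♖


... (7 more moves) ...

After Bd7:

· ♞ · ♛ ♚ ♝ ♞ ♜
♜ ♟ · ♝ ♟ ♟ · ·
· · · · · · ♟ ♟
♟ · ♟ ♟ · · · ·
· · ♙ · · ♙ · ·
♙ · ♘ · · ♔ · ·
· ♙ · ♙ ♙ · ♙ ♙
· ♖ ♗ ♕ · ♗ ♘ ♖


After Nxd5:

· ♞ · ♛ ♚ ♝ ♞ ♜
♜ ♟ · ♝ ♟ ♟ · ·
· · · · · · ♟ ♟
♟ · ♟ ♘ · · · ·
· · ♙ · · ♙ · ·
♙ · · · · ♔ · ·
· ♙ · ♙ ♙ · ♙ ♙
· ♖ ♗ ♕ · ♗ ♘ ♖



  a b c d e f g h
  ─────────────────
8│· ♞ · ♛ ♚ ♝ ♞ ♜│8
7│♜ ♟ · ♝ ♟ ♟ · ·│7
6│· · · · · · ♟ ♟│6
5│♟ · ♟ ♘ · · · ·│5
4│· · ♙ · · ♙ · ·│4
3│♙ · · · · ♔ · ·│3
2│· ♙ · ♙ ♙ · ♙ ♙│2
1│· ♖ ♗ ♕ · ♗ ♘ ♖│1
  ─────────────────
  a b c d e f g h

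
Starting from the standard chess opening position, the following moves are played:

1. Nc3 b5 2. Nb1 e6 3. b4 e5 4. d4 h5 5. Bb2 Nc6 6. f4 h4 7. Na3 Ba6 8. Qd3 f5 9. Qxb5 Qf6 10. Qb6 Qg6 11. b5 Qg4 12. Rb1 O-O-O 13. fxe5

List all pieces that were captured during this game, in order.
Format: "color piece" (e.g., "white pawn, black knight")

Tracking captures:
  Qxb5: captured black pawn
  fxe5: captured black pawn

black pawn, black pawn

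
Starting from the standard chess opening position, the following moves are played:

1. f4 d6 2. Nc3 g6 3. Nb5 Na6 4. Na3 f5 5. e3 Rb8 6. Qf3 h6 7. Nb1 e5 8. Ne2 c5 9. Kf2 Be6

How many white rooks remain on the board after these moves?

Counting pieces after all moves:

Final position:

  a b c d e f g h
  ─────────────────
8│· ♜ · ♛ ♚ ♝ ♞ ♜│8
7│♟ ♟ · · · · · ·│7
6│♞ · · ♟ ♝ · ♟ ♟│6
5│· · ♟ · ♟ ♟ · ·│5
4│· · · · · ♙ · ·│4
3│· · · · ♙ ♕ · ·│3
2│♙ ♙ ♙ ♙ ♘ ♔ ♙ ♙│2
1│♖ ♘ ♗ · · ♗ · ♖│1
  ─────────────────
  a b c d e f g h


2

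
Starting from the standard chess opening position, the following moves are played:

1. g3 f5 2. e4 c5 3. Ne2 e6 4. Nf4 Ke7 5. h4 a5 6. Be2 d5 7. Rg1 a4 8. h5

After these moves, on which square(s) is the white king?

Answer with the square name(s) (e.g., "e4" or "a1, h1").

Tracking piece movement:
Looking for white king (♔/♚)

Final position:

  a b c d e f g h
  ─────────────────
8│♜ ♞ ♝ ♛ · ♝ ♞ ♜│8
7│· ♟ · · ♚ · ♟ ♟│7
6│· · · · ♟ · · ·│6
5│· · ♟ ♟ · ♟ · ♙│5
4│♟ · · · ♙ ♘ · ·│4
3│· · · · · · ♙ ·│3
2│♙ ♙ ♙ ♙ ♗ ♙ · ·│2
1│♖ ♘ ♗ ♕ ♔ · ♖ ·│1
  ─────────────────
  a b c d e f g h


e1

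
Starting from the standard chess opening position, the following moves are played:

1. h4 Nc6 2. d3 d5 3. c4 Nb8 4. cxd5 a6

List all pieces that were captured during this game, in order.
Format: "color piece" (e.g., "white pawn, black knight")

Tracking captures:
  cxd5: captured black pawn

black pawn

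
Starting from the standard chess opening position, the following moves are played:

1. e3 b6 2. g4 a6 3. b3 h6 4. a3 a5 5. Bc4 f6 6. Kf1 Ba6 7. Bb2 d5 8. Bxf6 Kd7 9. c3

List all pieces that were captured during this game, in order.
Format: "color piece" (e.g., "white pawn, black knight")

Tracking captures:
  Bxf6: captured black pawn

black pawn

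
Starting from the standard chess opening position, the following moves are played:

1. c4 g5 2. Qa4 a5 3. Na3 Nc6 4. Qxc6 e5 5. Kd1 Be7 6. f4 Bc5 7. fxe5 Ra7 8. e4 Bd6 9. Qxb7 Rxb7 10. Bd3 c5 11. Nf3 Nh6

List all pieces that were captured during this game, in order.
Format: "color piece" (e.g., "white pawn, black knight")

Tracking captures:
  Qxc6: captured black knight
  fxe5: captured black pawn
  Qxb7: captured black pawn
  Rxb7: captured white queen

black knight, black pawn, black pawn, white queen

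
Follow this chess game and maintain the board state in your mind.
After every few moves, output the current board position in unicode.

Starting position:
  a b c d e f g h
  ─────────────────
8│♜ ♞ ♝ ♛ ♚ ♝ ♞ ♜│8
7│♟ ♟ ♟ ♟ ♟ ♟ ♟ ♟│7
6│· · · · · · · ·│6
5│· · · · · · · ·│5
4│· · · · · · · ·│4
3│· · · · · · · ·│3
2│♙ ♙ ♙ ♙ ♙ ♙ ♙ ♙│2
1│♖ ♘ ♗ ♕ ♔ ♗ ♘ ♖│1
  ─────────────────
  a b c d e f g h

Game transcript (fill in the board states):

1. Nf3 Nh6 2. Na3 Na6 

  a b c d e f g h
  ─────────────────
8│♜ · ♝ ♛ ♚ ♝ · ♜│8
7│♟ ♟ ♟ ♟ ♟ ♟ ♟ ♟│7
6│♞ · · · · · · ♞│6
5│· · · · · · · ·│5
4│· · · · · · · ·│4
3│♘ · · · · ♘ · ·│3
2│♙ ♙ ♙ ♙ ♙ ♙ ♙ ♙│2
1│♖ · ♗ ♕ ♔ ♗ · ♖│1
  ─────────────────
  a b c d e f g h

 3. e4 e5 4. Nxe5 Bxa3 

  a b c d e f g h
  ─────────────────
8│♜ · ♝ ♛ ♚ · · ♜│8
7│♟ ♟ ♟ ♟ · ♟ ♟ ♟│7
6│♞ · · · · · · ♞│6
5│· · · · ♘ · · ·│5
4│· · · · ♙ · · ·│4
3│♝ · · · · · · ·│3
2│♙ ♙ ♙ ♙ · ♙ ♙ ♙│2
1│♖ · ♗ ♕ ♔ ♗ · ♖│1
  ─────────────────
  a b c d e f g h

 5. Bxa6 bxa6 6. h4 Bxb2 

  a b c d e f g h
  ─────────────────
8│♜ · ♝ ♛ ♚ · · ♜│8
7│♟ · ♟ ♟ · ♟ ♟ ♟│7
6│♟ · · · · · · ♞│6
5│· · · · ♘ · · ·│5
4│· · · · ♙ · · ♙│4
3│· · · · · · · ·│3
2│♙ ♝ ♙ ♙ · ♙ ♙ ·│2
1│♖ · ♗ ♕ ♔ · · ♖│1
  ─────────────────
  a b c d e f g h



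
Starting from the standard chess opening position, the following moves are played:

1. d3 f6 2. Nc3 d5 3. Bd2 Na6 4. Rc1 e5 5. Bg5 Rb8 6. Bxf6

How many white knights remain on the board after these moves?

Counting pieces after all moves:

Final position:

  a b c d e f g h
  ─────────────────
8│· ♜ ♝ ♛ ♚ ♝ ♞ ♜│8
7│♟ ♟ ♟ · · · ♟ ♟│7
6│♞ · · · · ♗ · ·│6
5│· · · ♟ ♟ · · ·│5
4│· · · · · · · ·│4
3│· · ♘ ♙ · · · ·│3
2│♙ ♙ ♙ · ♙ ♙ ♙ ♙│2
1│· · ♖ ♕ ♔ ♗ ♘ ♖│1
  ─────────────────
  a b c d e f g h


2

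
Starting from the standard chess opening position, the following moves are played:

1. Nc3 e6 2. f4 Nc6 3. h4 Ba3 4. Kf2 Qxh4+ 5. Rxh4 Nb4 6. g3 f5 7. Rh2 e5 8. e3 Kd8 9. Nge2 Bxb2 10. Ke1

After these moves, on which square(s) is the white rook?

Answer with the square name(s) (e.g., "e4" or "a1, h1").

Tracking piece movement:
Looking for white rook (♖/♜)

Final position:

  a b c d e f g h
  ─────────────────
8│♜ · ♝ ♚ · · ♞ ♜│8
7│♟ ♟ ♟ ♟ · · ♟ ♟│7
6│· · · · · · · ·│6
5│· · · · ♟ ♟ · ·│5
4│· ♞ · · · ♙ · ·│4
3│· · ♘ · ♙ · ♙ ·│3
2│♙ ♝ ♙ ♙ ♘ · · ♖│2
1│♖ · ♗ ♕ ♔ ♗ · ·│1
  ─────────────────
  a b c d e f g h


a1, h2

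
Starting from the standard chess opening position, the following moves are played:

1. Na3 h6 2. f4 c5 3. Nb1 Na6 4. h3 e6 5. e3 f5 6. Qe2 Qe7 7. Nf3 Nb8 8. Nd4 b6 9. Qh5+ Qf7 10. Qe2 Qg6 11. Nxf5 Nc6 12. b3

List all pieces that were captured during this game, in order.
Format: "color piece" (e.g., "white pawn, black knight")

Tracking captures:
  Nxf5: captured black pawn

black pawn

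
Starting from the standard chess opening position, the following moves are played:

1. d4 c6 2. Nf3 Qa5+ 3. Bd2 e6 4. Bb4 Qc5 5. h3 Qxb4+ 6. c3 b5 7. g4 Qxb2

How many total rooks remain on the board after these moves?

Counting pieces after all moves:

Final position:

  a b c d e f g h
  ─────────────────
8│♜ ♞ ♝ · ♚ ♝ ♞ ♜│8
7│♟ · · ♟ · ♟ ♟ ♟│7
6│· · ♟ · ♟ · · ·│6
5│· ♟ · · · · · ·│5
4│· · · ♙ · · ♙ ·│4
3│· · ♙ · · ♘ · ♙│3
2│♙ ♛ · · ♙ ♙ · ·│2
1│♖ ♘ · ♕ ♔ ♗ · ♖│1
  ─────────────────
  a b c d e f g h


4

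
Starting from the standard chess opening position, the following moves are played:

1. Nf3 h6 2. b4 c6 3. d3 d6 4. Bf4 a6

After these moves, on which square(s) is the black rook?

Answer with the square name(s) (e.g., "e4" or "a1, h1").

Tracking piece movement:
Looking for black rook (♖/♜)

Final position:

  a b c d e f g h
  ─────────────────
8│♜ ♞ ♝ ♛ ♚ ♝ ♞ ♜│8
7│· ♟ · · ♟ ♟ ♟ ·│7
6│♟ · ♟ ♟ · · · ♟│6
5│· · · · · · · ·│5
4│· ♙ · · · ♗ · ·│4
3│· · · ♙ · ♘ · ·│3
2│♙ · ♙ · ♙ ♙ ♙ ♙│2
1│♖ ♘ · ♕ ♔ ♗ · ♖│1
  ─────────────────
  a b c d e f g h


a8, h8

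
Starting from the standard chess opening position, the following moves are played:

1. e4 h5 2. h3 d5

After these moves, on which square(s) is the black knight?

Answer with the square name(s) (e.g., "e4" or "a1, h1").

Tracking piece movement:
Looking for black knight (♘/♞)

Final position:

  a b c d e f g h
  ─────────────────
8│♜ ♞ ♝ ♛ ♚ ♝ ♞ ♜│8
7│♟ ♟ ♟ · ♟ ♟ ♟ ·│7
6│· · · · · · · ·│6
5│· · · ♟ · · · ♟│5
4│· · · · ♙ · · ·│4
3│· · · · · · · ♙│3
2│♙ ♙ ♙ ♙ · ♙ ♙ ·│2
1│♖ ♘ ♗ ♕ ♔ ♗ ♘ ♖│1
  ─────────────────
  a b c d e f g h


b8, g8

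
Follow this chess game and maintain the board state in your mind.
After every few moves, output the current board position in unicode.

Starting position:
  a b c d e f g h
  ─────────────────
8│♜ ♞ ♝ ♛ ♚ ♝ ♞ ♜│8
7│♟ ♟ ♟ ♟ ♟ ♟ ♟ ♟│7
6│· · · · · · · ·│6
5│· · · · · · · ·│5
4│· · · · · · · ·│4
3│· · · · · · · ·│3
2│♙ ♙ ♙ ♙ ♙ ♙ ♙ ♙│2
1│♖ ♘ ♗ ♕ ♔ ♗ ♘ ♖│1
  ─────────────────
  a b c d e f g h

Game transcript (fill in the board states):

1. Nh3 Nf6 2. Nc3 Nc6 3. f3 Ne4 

  a b c d e f g h
  ─────────────────
8│♜ · ♝ ♛ ♚ ♝ · ♜│8
7│♟ ♟ ♟ ♟ ♟ ♟ ♟ ♟│7
6│· · ♞ · · · · ·│6
5│· · · · · · · ·│5
4│· · · · ♞ · · ·│4
3│· · ♘ · · ♙ · ♘│3
2│♙ ♙ ♙ ♙ ♙ · ♙ ♙│2
1│♖ · ♗ ♕ ♔ ♗ · ♖│1
  ─────────────────
  a b c d e f g h

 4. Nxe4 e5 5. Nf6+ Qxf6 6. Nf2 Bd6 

  a b c d e f g h
  ─────────────────
8│♜ · ♝ · ♚ · · ♜│8
7│♟ ♟ ♟ ♟ · ♟ ♟ ♟│7
6│· · ♞ ♝ · ♛ · ·│6
5│· · · · ♟ · · ·│5
4│· · · · · · · ·│4
3│· · · · · ♙ · ·│3
2│♙ ♙ ♙ ♙ ♙ ♘ ♙ ♙│2
1│♖ · ♗ ♕ ♔ ♗ · ♖│1
  ─────────────────
  a b c d e f g h

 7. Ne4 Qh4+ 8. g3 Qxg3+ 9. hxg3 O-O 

  a b c d e f g h
  ─────────────────
8│♜ · ♝ · · ♜ ♚ ·│8
7│♟ ♟ ♟ ♟ · ♟ ♟ ♟│7
6│· · ♞ ♝ · · · ·│6
5│· · · · ♟ · · ·│5
4│· · · · ♘ · · ·│4
3│· · · · · ♙ ♙ ·│3
2│♙ ♙ ♙ ♙ ♙ · · ·│2
1│♖ · ♗ ♕ ♔ ♗ · ♖│1
  ─────────────────
  a b c d e f g h

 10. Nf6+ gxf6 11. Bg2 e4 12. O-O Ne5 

  a b c d e f g h
  ─────────────────
8│♜ · ♝ · · ♜ ♚ ·│8
7│♟ ♟ ♟ ♟ · ♟ · ♟│7
6│· · · ♝ · ♟ · ·│6
5│· · · · ♞ · · ·│5
4│· · · · ♟ · · ·│4
3│· · · · · ♙ ♙ ·│3
2│♙ ♙ ♙ ♙ ♙ · ♗ ·│2
1│♖ · ♗ ♕ · ♖ ♔ ·│1
  ─────────────────
  a b c d e f g h

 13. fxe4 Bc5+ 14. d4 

  a b c d e f g h
  ─────────────────
8│♜ · ♝ · · ♜ ♚ ·│8
7│♟ ♟ ♟ ♟ · ♟ · ♟│7
6│· · · · · ♟ · ·│6
5│· · ♝ · ♞ · · ·│5
4│· · · ♙ ♙ · · ·│4
3│· · · · · · ♙ ·│3
2│♙ ♙ ♙ · ♙ · ♗ ·│2
1│♖ · ♗ ♕ · ♖ ♔ ·│1
  ─────────────────
  a b c d e f g h


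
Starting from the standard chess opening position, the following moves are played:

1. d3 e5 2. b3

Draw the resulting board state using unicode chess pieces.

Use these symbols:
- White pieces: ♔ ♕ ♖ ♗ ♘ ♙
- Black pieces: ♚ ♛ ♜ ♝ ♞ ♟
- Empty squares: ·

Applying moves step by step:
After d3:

♜ ♞ ♝ ♛ ♚ ♝ ♞ ♜
♟ ♟ ♟ ♟ ♟ ♟ ♟ ♟
· · · · · · · ·
· · · · · · · ·
· · · · · · · ·
· · · ♙ · · · ·
♙ ♙ ♙ · ♙ ♙ ♙ ♙
♖ ♘ ♗ ♕ ♔ ♗ ♘ ♖


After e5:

♜ ♞ ♝ ♛ ♚ ♝ ♞ ♜
♟ ♟ ♟ ♟ · ♟ ♟ ♟
· · · · · · · ·
· · · · ♟ · · ·
· · · · · · · ·
· · · ♙ · · · ·
♙ ♙ ♙ · ♙ ♙ ♙ ♙
♖ ♘ ♗ ♕ ♔ ♗ ♘ ♖


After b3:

♜ ♞ ♝ ♛ ♚ ♝ ♞ ♜
♟ ♟ ♟ ♟ · ♟ ♟ ♟
· · · · · · · ·
· · · · ♟ · · ·
· · · · · · · ·
· ♙ · ♙ · · · ·
♙ · ♙ · ♙ ♙ ♙ ♙
♖ ♘ ♗ ♕ ♔ ♗ ♘ ♖



  a b c d e f g h
  ─────────────────
8│♜ ♞ ♝ ♛ ♚ ♝ ♞ ♜│8
7│♟ ♟ ♟ ♟ · ♟ ♟ ♟│7
6│· · · · · · · ·│6
5│· · · · ♟ · · ·│5
4│· · · · · · · ·│4
3│· ♙ · ♙ · · · ·│3
2│♙ · ♙ · ♙ ♙ ♙ ♙│2
1│♖ ♘ ♗ ♕ ♔ ♗ ♘ ♖│1
  ─────────────────
  a b c d e f g h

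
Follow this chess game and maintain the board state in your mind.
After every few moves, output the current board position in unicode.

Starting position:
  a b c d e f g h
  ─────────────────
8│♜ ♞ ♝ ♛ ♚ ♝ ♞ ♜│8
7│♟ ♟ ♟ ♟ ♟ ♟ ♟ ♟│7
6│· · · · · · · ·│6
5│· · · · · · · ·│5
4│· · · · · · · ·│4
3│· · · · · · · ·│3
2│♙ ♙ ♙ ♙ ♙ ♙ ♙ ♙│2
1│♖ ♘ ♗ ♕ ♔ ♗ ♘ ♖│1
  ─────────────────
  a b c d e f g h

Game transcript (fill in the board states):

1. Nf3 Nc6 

  a b c d e f g h
  ─────────────────
8│♜ · ♝ ♛ ♚ ♝ ♞ ♜│8
7│♟ ♟ ♟ ♟ ♟ ♟ ♟ ♟│7
6│· · ♞ · · · · ·│6
5│· · · · · · · ·│5
4│· · · · · · · ·│4
3│· · · · · ♘ · ·│3
2│♙ ♙ ♙ ♙ ♙ ♙ ♙ ♙│2
1│♖ ♘ ♗ ♕ ♔ ♗ · ♖│1
  ─────────────────
  a b c d e f g h

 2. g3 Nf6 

  a b c d e f g h
  ─────────────────
8│♜ · ♝ ♛ ♚ ♝ · ♜│8
7│♟ ♟ ♟ ♟ ♟ ♟ ♟ ♟│7
6│· · ♞ · · ♞ · ·│6
5│· · · · · · · ·│5
4│· · · · · · · ·│4
3│· · · · · ♘ ♙ ·│3
2│♙ ♙ ♙ ♙ ♙ ♙ · ♙│2
1│♖ ♘ ♗ ♕ ♔ ♗ · ♖│1
  ─────────────────
  a b c d e f g h

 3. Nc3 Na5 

  a b c d e f g h
  ─────────────────
8│♜ · ♝ ♛ ♚ ♝ · ♜│8
7│♟ ♟ ♟ ♟ ♟ ♟ ♟ ♟│7
6│· · · · · ♞ · ·│6
5│♞ · · · · · · ·│5
4│· · · · · · · ·│4
3│· · ♘ · · ♘ ♙ ·│3
2│♙ ♙ ♙ ♙ ♙ ♙ · ♙│2
1│♖ · ♗ ♕ ♔ ♗ · ♖│1
  ─────────────────
  a b c d e f g h

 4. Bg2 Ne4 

  a b c d e f g h
  ─────────────────
8│♜ · ♝ ♛ ♚ ♝ · ♜│8
7│♟ ♟ ♟ ♟ ♟ ♟ ♟ ♟│7
6│· · · · · · · ·│6
5│♞ · · · · · · ·│5
4│· · · · ♞ · · ·│4
3│· · ♘ · · ♘ ♙ ·│3
2│♙ ♙ ♙ ♙ ♙ ♙ ♗ ♙│2
1│♖ · ♗ ♕ ♔ · · ♖│1
  ─────────────────
  a b c d e f g h



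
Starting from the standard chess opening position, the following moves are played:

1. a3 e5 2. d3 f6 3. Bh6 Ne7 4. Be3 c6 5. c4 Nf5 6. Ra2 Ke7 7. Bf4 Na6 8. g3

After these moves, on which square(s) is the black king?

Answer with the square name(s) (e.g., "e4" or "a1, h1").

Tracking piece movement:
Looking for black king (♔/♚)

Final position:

  a b c d e f g h
  ─────────────────
8│♜ · ♝ ♛ · ♝ · ♜│8
7│♟ ♟ · ♟ ♚ · ♟ ♟│7
6│♞ · ♟ · · ♟ · ·│6
5│· · · · ♟ ♞ · ·│5
4│· · ♙ · · ♗ · ·│4
3│♙ · · ♙ · · ♙ ·│3
2│♖ ♙ · · ♙ ♙ · ♙│2
1│· ♘ · ♕ ♔ ♗ ♘ ♖│1
  ─────────────────
  a b c d e f g h


e7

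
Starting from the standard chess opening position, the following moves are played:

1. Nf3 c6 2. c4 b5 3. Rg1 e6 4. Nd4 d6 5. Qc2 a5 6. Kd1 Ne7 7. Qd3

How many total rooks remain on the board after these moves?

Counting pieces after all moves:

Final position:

  a b c d e f g h
  ─────────────────
8│♜ ♞ ♝ ♛ ♚ ♝ · ♜│8
7│· · · · ♞ ♟ ♟ ♟│7
6│· · ♟ ♟ ♟ · · ·│6
5│♟ ♟ · · · · · ·│5
4│· · ♙ ♘ · · · ·│4
3│· · · ♕ · · · ·│3
2│♙ ♙ · ♙ ♙ ♙ ♙ ♙│2
1│♖ ♘ ♗ ♔ · ♗ ♖ ·│1
  ─────────────────
  a b c d e f g h


4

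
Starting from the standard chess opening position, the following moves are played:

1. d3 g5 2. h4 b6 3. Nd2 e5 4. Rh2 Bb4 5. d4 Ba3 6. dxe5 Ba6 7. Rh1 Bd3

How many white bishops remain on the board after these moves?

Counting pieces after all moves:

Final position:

  a b c d e f g h
  ─────────────────
8│♜ ♞ · ♛ ♚ · ♞ ♜│8
7│♟ · ♟ ♟ · ♟ · ♟│7
6│· ♟ · · · · · ·│6
5│· · · · ♙ · ♟ ·│5
4│· · · · · · · ♙│4
3│♝ · · ♝ · · · ·│3
2│♙ ♙ ♙ ♘ ♙ ♙ ♙ ·│2
1│♖ · ♗ ♕ ♔ ♗ ♘ ♖│1
  ─────────────────
  a b c d e f g h


2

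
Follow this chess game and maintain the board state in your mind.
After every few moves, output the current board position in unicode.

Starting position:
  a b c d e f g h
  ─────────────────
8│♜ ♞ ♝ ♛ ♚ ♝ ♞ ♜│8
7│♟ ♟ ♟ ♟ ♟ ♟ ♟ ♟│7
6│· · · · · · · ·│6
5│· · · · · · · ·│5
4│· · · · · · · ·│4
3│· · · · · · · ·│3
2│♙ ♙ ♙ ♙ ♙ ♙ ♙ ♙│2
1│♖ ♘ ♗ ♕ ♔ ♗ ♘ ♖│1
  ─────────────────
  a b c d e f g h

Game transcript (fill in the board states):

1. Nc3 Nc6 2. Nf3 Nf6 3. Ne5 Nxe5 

  a b c d e f g h
  ─────────────────
8│♜ · ♝ ♛ ♚ ♝ · ♜│8
7│♟ ♟ ♟ ♟ ♟ ♟ ♟ ♟│7
6│· · · · · ♞ · ·│6
5│· · · · ♞ · · ·│5
4│· · · · · · · ·│4
3│· · ♘ · · · · ·│3
2│♙ ♙ ♙ ♙ ♙ ♙ ♙ ♙│2
1│♖ · ♗ ♕ ♔ ♗ · ♖│1
  ─────────────────
  a b c d e f g h

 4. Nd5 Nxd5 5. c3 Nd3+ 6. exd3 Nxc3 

  a b c d e f g h
  ─────────────────
8│♜ · ♝ ♛ ♚ ♝ · ♜│8
7│♟ ♟ ♟ ♟ ♟ ♟ ♟ ♟│7
6│· · · · · · · ·│6
5│· · · · · · · ·│5
4│· · · · · · · ·│4
3│· · ♞ ♙ · · · ·│3
2│♙ ♙ · ♙ · ♙ ♙ ♙│2
1│♖ · ♗ ♕ ♔ ♗ · ♖│1
  ─────────────────
  a b c d e f g h

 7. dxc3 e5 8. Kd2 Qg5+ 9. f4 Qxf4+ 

  a b c d e f g h
  ─────────────────
8│♜ · ♝ · ♚ ♝ · ♜│8
7│♟ ♟ ♟ ♟ · ♟ ♟ ♟│7
6│· · · · · · · ·│6
5│· · · · ♟ · · ·│5
4│· · · · · ♛ · ·│4
3│· · ♙ ♙ · · · ·│3
2│♙ ♙ · ♔ · · ♙ ♙│2
1│♖ · ♗ ♕ · ♗ · ♖│1
  ─────────────────
  a b c d e f g h

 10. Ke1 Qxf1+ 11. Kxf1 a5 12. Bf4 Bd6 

  a b c d e f g h
  ─────────────────
8│♜ · ♝ · ♚ · · ♜│8
7│· ♟ ♟ ♟ · ♟ ♟ ♟│7
6│· · · ♝ · · · ·│6
5│♟ · · · ♟ · · ·│5
4│· · · · · ♗ · ·│4
3│· · ♙ ♙ · · · ·│3
2│♙ ♙ · · · · ♙ ♙│2
1│♖ · · ♕ · ♔ · ♖│1
  ─────────────────
  a b c d e f g h

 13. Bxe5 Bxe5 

  a b c d e f g h
  ─────────────────
8│♜ · ♝ · ♚ · · ♜│8
7│· ♟ ♟ ♟ · ♟ ♟ ♟│7
6│· · · · · · · ·│6
5│♟ · · · ♝ · · ·│5
4│· · · · · · · ·│4
3│· · ♙ ♙ · · · ·│3
2│♙ ♙ · · · · ♙ ♙│2
1│♖ · · ♕ · ♔ · ♖│1
  ─────────────────
  a b c d e f g h


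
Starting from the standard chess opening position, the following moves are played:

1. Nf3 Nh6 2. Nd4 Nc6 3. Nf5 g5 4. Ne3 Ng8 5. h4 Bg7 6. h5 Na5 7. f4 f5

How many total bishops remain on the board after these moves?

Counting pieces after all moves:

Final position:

  a b c d e f g h
  ─────────────────
8│♜ · ♝ ♛ ♚ · ♞ ♜│8
7│♟ ♟ ♟ ♟ ♟ · ♝ ♟│7
6│· · · · · · · ·│6
5│♞ · · · · ♟ ♟ ♙│5
4│· · · · · ♙ · ·│4
3│· · · · ♘ · · ·│3
2│♙ ♙ ♙ ♙ ♙ · ♙ ·│2
1│♖ ♘ ♗ ♕ ♔ ♗ · ♖│1
  ─────────────────
  a b c d e f g h


4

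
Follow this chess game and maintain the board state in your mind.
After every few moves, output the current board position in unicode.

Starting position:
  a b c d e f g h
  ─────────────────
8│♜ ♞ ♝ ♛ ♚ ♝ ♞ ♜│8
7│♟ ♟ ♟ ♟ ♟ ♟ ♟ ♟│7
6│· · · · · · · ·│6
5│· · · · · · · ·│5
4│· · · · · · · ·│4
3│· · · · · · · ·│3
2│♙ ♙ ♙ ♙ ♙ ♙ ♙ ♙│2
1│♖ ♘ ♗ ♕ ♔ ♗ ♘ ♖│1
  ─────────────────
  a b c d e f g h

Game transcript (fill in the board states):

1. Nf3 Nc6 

  a b c d e f g h
  ─────────────────
8│♜ · ♝ ♛ ♚ ♝ ♞ ♜│8
7│♟ ♟ ♟ ♟ ♟ ♟ ♟ ♟│7
6│· · ♞ · · · · ·│6
5│· · · · · · · ·│5
4│· · · · · · · ·│4
3│· · · · · ♘ · ·│3
2│♙ ♙ ♙ ♙ ♙ ♙ ♙ ♙│2
1│♖ ♘ ♗ ♕ ♔ ♗ · ♖│1
  ─────────────────
  a b c d e f g h

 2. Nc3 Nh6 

  a b c d e f g h
  ─────────────────
8│♜ · ♝ ♛ ♚ ♝ · ♜│8
7│♟ ♟ ♟ ♟ ♟ ♟ ♟ ♟│7
6│· · ♞ · · · · ♞│6
5│· · · · · · · ·│5
4│· · · · · · · ·│4
3│· · ♘ · · ♘ · ·│3
2│♙ ♙ ♙ ♙ ♙ ♙ ♙ ♙│2
1│♖ · ♗ ♕ ♔ ♗ · ♖│1
  ─────────────────
  a b c d e f g h

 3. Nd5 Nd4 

  a b c d e f g h
  ─────────────────
8│♜ · ♝ ♛ ♚ ♝ · ♜│8
7│♟ ♟ ♟ ♟ ♟ ♟ ♟ ♟│7
6│· · · · · · · ♞│6
5│· · · ♘ · · · ·│5
4│· · · ♞ · · · ·│4
3│· · · · · ♘ · ·│3
2│♙ ♙ ♙ ♙ ♙ ♙ ♙ ♙│2
1│♖ · ♗ ♕ ♔ ♗ · ♖│1
  ─────────────────
  a b c d e f g h



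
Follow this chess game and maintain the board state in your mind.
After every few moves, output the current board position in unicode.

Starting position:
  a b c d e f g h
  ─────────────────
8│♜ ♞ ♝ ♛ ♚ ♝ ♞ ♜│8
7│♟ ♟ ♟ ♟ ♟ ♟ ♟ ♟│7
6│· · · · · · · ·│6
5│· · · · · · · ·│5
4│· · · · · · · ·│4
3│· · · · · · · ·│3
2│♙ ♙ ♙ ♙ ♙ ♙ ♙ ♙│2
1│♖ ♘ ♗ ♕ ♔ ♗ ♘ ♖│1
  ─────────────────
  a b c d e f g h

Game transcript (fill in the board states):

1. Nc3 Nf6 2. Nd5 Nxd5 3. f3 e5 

  a b c d e f g h
  ─────────────────
8│♜ ♞ ♝ ♛ ♚ ♝ · ♜│8
7│♟ ♟ ♟ ♟ · ♟ ♟ ♟│7
6│· · · · · · · ·│6
5│· · · ♞ ♟ · · ·│5
4│· · · · · · · ·│4
3│· · · · · ♙ · ·│3
2│♙ ♙ ♙ ♙ ♙ · ♙ ♙│2
1│♖ · ♗ ♕ ♔ ♗ ♘ ♖│1
  ─────────────────
  a b c d e f g h

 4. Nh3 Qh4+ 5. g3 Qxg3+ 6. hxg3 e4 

  a b c d e f g h
  ─────────────────
8│♜ ♞ ♝ · ♚ ♝ · ♜│8
7│♟ ♟ ♟ ♟ · ♟ ♟ ♟│7
6│· · · · · · · ·│6
5│· · · ♞ · · · ·│5
4│· · · · ♟ · · ·│4
3│· · · · · ♙ ♙ ♘│3
2│♙ ♙ ♙ ♙ ♙ · · ·│2
1│♖ · ♗ ♕ ♔ ♗ · ♖│1
  ─────────────────
  a b c d e f g h

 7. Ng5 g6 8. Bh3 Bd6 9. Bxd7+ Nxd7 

  a b c d e f g h
  ─────────────────
8│♜ · ♝ · ♚ · · ♜│8
7│♟ ♟ ♟ ♞ · ♟ · ♟│7
6│· · · ♝ · · ♟ ·│6
5│· · · ♞ · · ♘ ·│5
4│· · · · ♟ · · ·│4
3│· · · · · ♙ ♙ ·│3
2│♙ ♙ ♙ ♙ ♙ · · ·│2
1│♖ · ♗ ♕ ♔ · · ♖│1
  ─────────────────
  a b c d e f g h

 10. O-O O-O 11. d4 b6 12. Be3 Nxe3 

  a b c d e f g h
  ─────────────────
8│♜ · ♝ · · ♜ ♚ ·│8
7│♟ · ♟ ♞ · ♟ · ♟│7
6│· ♟ · ♝ · · ♟ ·│6
5│· · · · · · ♘ ·│5
4│· · · ♙ ♟ · · ·│4
3│· · · · ♞ ♙ ♙ ·│3
2│♙ ♙ ♙ · ♙ · · ·│2
1│♖ · · ♕ · ♖ ♔ ·│1
  ─────────────────
  a b c d e f g h

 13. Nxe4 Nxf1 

  a b c d e f g h
  ─────────────────
8│♜ · ♝ · · ♜ ♚ ·│8
7│♟ · ♟ ♞ · ♟ · ♟│7
6│· ♟ · ♝ · · ♟ ·│6
5│· · · · · · · ·│5
4│· · · ♙ ♘ · · ·│4
3│· · · · · ♙ ♙ ·│3
2│♙ ♙ ♙ · ♙ · · ·│2
1│♖ · · ♕ · ♞ ♔ ·│1
  ─────────────────
  a b c d e f g h


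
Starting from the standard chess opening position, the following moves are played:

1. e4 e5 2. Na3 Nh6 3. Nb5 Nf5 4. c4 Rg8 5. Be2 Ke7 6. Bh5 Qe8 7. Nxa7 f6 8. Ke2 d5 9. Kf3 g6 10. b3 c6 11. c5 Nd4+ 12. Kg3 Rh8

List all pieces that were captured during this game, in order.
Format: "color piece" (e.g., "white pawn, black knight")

Tracking captures:
  Nxa7: captured black pawn

black pawn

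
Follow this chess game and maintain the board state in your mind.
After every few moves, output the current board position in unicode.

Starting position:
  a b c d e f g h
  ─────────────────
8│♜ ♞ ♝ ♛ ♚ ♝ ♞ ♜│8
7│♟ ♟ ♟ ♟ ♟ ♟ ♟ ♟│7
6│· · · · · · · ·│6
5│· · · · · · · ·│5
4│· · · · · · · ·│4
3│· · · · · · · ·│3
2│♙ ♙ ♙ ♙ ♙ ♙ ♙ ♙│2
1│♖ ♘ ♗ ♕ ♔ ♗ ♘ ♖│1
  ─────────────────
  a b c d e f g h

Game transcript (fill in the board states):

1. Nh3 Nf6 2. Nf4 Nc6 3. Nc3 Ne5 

  a b c d e f g h
  ─────────────────
8│♜ · ♝ ♛ ♚ ♝ · ♜│8
7│♟ ♟ ♟ ♟ ♟ ♟ ♟ ♟│7
6│· · · · · ♞ · ·│6
5│· · · · ♞ · · ·│5
4│· · · · · ♘ · ·│4
3│· · ♘ · · · · ·│3
2│♙ ♙ ♙ ♙ ♙ ♙ ♙ ♙│2
1│♖ · ♗ ♕ ♔ ♗ · ♖│1
  ─────────────────
  a b c d e f g h

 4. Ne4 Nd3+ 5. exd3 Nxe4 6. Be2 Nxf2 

  a b c d e f g h
  ─────────────────
8│♜ · ♝ ♛ ♚ ♝ · ♜│8
7│♟ ♟ ♟ ♟ ♟ ♟ ♟ ♟│7
6│· · · · · · · ·│6
5│· · · · · · · ·│5
4│· · · · · ♘ · ·│4
3│· · · ♙ · · · ·│3
2│♙ ♙ ♙ ♙ ♗ ♞ ♙ ♙│2
1│♖ · ♗ ♕ ♔ · · ♖│1
  ─────────────────
  a b c d e f g h

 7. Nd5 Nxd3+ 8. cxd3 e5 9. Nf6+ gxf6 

  a b c d e f g h
  ─────────────────
8│♜ · ♝ ♛ ♚ ♝ · ♜│8
7│♟ ♟ ♟ ♟ · ♟ · ♟│7
6│· · · · · ♟ · ·│6
5│· · · · ♟ · · ·│5
4│· · · · · · · ·│4
3│· · · ♙ · · · ·│3
2│♙ ♙ · ♙ ♗ · ♙ ♙│2
1│♖ · ♗ ♕ ♔ · · ♖│1
  ─────────────────
  a b c d e f g h

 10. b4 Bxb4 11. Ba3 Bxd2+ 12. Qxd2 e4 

  a b c d e f g h
  ─────────────────
8│♜ · ♝ ♛ ♚ · · ♜│8
7│♟ ♟ ♟ ♟ · ♟ · ♟│7
6│· · · · · ♟ · ·│6
5│· · · · · · · ·│5
4│· · · · ♟ · · ·│4
3│♗ · · ♙ · · · ·│3
2│♙ · · ♕ ♗ · ♙ ♙│2
1│♖ · · · ♔ · · ♖│1
  ─────────────────
  a b c d e f g h

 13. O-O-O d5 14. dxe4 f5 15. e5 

  a b c d e f g h
  ─────────────────
8│♜ · ♝ ♛ ♚ · · ♜│8
7│♟ ♟ ♟ · · ♟ · ♟│7
6│· · · · · · · ·│6
5│· · · ♟ ♙ ♟ · ·│5
4│· · · · · · · ·│4
3│♗ · · · · · · ·│3
2│♙ · · ♕ ♗ · ♙ ♙│2
1│· · ♔ ♖ · · · ♖│1
  ─────────────────
  a b c d e f g h
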